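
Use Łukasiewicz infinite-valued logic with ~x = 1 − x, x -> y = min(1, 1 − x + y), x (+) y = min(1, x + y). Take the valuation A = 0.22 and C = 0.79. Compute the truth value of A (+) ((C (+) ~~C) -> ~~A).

0.44

~C = 1 − 0.79 = 0.21
~~C = 1 − 0.21 = 0.79
C (+) ~~C = min(1, 0.79 + 0.79) = min(1, 1.58) = 1.00
~A = 1 − 0.22 = 0.78
~~A = 1 − 0.78 = 0.22
(C (+) ~~C) -> ~~A = min(1, 1 − 1.00 + 0.22) = min(1, 0.22) = 0.22
A (+) ((C (+) ~~C) -> ~~A) = min(1, 0.22 + 0.22) = min(1, 0.44) = 0.44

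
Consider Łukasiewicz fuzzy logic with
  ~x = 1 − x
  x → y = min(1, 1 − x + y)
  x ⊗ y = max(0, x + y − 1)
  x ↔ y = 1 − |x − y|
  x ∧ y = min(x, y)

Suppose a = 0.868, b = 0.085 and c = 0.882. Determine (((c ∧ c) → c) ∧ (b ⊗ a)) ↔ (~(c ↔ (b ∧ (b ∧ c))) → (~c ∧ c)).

0.679

c ∧ c = min(0.882, 0.882) = 0.882
(c ∧ c) → c = min(1, 1 − 0.882 + 0.882) = min(1, 1.000) = 1.000
b ⊗ a = max(0, 0.085 + 0.868 − 1) = max(0, -0.047) = 0.000
((c ∧ c) → c) ∧ (b ⊗ a) = min(1.000, 0.000) = 0.000
b ∧ c = min(0.085, 0.882) = 0.085
b ∧ (b ∧ c) = min(0.085, 0.085) = 0.085
c ↔ (b ∧ (b ∧ c)) = 1 − |0.882 − 0.085| = 1 − 0.797 = 0.203
~(c ↔ (b ∧ (b ∧ c))) = 1 − 0.203 = 0.797
~c = 1 − 0.882 = 0.118
~c ∧ c = min(0.118, 0.882) = 0.118
~(c ↔ (b ∧ (b ∧ c))) → (~c ∧ c) = min(1, 1 − 0.797 + 0.118) = min(1, 0.321) = 0.321
(((c ∧ c) → c) ∧ (b ⊗ a)) ↔ (~(c ↔ (b ∧ (b ∧ c))) → (~c ∧ c)) = 1 − |0.000 − 0.321| = 1 − 0.321 = 0.679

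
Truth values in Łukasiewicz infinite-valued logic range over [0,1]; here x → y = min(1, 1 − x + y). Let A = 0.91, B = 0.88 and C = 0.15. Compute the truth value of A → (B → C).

0.36

B → C = min(1, 1 − 0.88 + 0.15) = min(1, 0.27) = 0.27
A → (B → C) = min(1, 1 − 0.91 + 0.27) = min(1, 0.36) = 0.36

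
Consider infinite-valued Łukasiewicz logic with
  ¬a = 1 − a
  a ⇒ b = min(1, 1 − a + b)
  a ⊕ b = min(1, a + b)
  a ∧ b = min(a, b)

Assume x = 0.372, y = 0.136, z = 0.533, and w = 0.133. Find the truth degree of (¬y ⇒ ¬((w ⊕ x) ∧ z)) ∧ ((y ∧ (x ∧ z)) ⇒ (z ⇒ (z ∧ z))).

0.631

¬y = 1 − 0.136 = 0.864
w ⊕ x = min(1, 0.133 + 0.372) = min(1, 0.505) = 0.505
(w ⊕ x) ∧ z = min(0.505, 0.533) = 0.505
¬((w ⊕ x) ∧ z) = 1 − 0.505 = 0.495
¬y ⇒ ¬((w ⊕ x) ∧ z) = min(1, 1 − 0.864 + 0.495) = min(1, 0.631) = 0.631
x ∧ z = min(0.372, 0.533) = 0.372
y ∧ (x ∧ z) = min(0.136, 0.372) = 0.136
z ∧ z = min(0.533, 0.533) = 0.533
z ⇒ (z ∧ z) = min(1, 1 − 0.533 + 0.533) = min(1, 1.000) = 1.000
(y ∧ (x ∧ z)) ⇒ (z ⇒ (z ∧ z)) = min(1, 1 − 0.136 + 1.000) = min(1, 1.864) = 1.000
(¬y ⇒ ¬((w ⊕ x) ∧ z)) ∧ ((y ∧ (x ∧ z)) ⇒ (z ⇒ (z ∧ z))) = min(0.631, 1.000) = 0.631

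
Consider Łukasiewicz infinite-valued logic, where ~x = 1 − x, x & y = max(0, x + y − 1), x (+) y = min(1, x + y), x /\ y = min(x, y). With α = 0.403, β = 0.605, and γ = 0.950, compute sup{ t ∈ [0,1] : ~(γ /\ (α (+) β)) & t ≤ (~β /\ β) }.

1.000

α (+) β = min(1, 0.403 + 0.605) = min(1, 1.008) = 1.000
γ /\ (α (+) β) = min(0.950, 1.000) = 0.950
~(γ /\ (α (+) β)) = 1 − 0.950 = 0.050
So the left factor is ~(γ /\ (α (+) β)) = 0.050.
~β = 1 − 0.605 = 0.395
~β /\ β = min(0.395, 0.605) = 0.395
So the right-hand bound is ~β /\ β = 0.395.
The residuum of the Łukasiewicz t-norm gives the supremum: min(1, 1 − 0.050 + 0.395).
1 − 0.050 + 0.395 = 1.345, so t = min(1, 1.345) = 1.000.
Check: 0.050 & 1.000 = max(0, 0.050) = 0.050 ≤ 0.395.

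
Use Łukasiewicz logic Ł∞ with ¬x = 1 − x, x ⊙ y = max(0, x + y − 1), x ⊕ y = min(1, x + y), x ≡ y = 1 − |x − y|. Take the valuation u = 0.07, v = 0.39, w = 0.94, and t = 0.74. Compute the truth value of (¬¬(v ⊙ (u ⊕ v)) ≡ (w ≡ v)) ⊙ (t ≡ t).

u ⊕ v = min(1, 0.07 + 0.39) = min(1, 0.46) = 0.46
v ⊙ (u ⊕ v) = max(0, 0.39 + 0.46 − 1) = max(0, -0.15) = 0.00
¬(v ⊙ (u ⊕ v)) = 1 − 0.00 = 1.00
¬¬(v ⊙ (u ⊕ v)) = 1 − 1.00 = 0.00
w ≡ v = 1 − |0.94 − 0.39| = 1 − 0.55 = 0.45
¬¬(v ⊙ (u ⊕ v)) ≡ (w ≡ v) = 1 − |0.00 − 0.45| = 1 − 0.45 = 0.55
t ≡ t = 1 − |0.74 − 0.74| = 1 − 0.00 = 1.00
(¬¬(v ⊙ (u ⊕ v)) ≡ (w ≡ v)) ⊙ (t ≡ t) = max(0, 0.55 + 1.00 − 1) = max(0, 0.55) = 0.55

0.55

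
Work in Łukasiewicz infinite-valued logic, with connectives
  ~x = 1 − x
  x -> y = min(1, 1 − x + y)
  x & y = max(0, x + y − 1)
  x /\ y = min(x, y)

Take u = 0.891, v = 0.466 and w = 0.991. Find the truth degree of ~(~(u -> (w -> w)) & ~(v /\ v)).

w -> w = min(1, 1 − 0.991 + 0.991) = min(1, 1.000) = 1.000
u -> (w -> w) = min(1, 1 − 0.891 + 1.000) = min(1, 1.109) = 1.000
~(u -> (w -> w)) = 1 − 1.000 = 0.000
v /\ v = min(0.466, 0.466) = 0.466
~(v /\ v) = 1 − 0.466 = 0.534
~(u -> (w -> w)) & ~(v /\ v) = max(0, 0.000 + 0.534 − 1) = max(0, -0.466) = 0.000
~(~(u -> (w -> w)) & ~(v /\ v)) = 1 − 0.000 = 1.000

1.000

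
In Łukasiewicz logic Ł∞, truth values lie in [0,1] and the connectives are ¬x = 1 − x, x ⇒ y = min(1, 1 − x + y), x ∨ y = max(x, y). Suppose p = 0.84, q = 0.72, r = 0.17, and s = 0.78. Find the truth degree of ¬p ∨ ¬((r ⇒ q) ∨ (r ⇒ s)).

¬p = 1 − 0.84 = 0.16
r ⇒ q = min(1, 1 − 0.17 + 0.72) = min(1, 1.55) = 1.00
r ⇒ s = min(1, 1 − 0.17 + 0.78) = min(1, 1.61) = 1.00
(r ⇒ q) ∨ (r ⇒ s) = max(1.00, 1.00) = 1.00
¬((r ⇒ q) ∨ (r ⇒ s)) = 1 − 1.00 = 0.00
¬p ∨ ¬((r ⇒ q) ∨ (r ⇒ s)) = max(0.16, 0.00) = 0.16

0.16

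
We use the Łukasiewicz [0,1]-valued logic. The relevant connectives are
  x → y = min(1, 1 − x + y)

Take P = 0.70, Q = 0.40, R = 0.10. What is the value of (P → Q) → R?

0.40

P → Q = min(1, 1 − 0.70 + 0.40) = min(1, 0.70) = 0.70
(P → Q) → R = min(1, 1 − 0.70 + 0.10) = min(1, 0.40) = 0.40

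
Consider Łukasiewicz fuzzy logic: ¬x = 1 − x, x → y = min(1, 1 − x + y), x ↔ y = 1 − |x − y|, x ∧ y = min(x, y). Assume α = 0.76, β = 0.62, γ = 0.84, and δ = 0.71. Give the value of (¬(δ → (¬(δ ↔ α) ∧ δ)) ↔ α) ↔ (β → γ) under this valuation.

δ ↔ α = 1 − |0.71 − 0.76| = 1 − 0.05 = 0.95
¬(δ ↔ α) = 1 − 0.95 = 0.05
¬(δ ↔ α) ∧ δ = min(0.05, 0.71) = 0.05
δ → (¬(δ ↔ α) ∧ δ) = min(1, 1 − 0.71 + 0.05) = min(1, 0.34) = 0.34
¬(δ → (¬(δ ↔ α) ∧ δ)) = 1 − 0.34 = 0.66
¬(δ → (¬(δ ↔ α) ∧ δ)) ↔ α = 1 − |0.66 − 0.76| = 1 − 0.10 = 0.90
β → γ = min(1, 1 − 0.62 + 0.84) = min(1, 1.22) = 1.00
(¬(δ → (¬(δ ↔ α) ∧ δ)) ↔ α) ↔ (β → γ) = 1 − |0.90 − 1.00| = 1 − 0.10 = 0.90

0.90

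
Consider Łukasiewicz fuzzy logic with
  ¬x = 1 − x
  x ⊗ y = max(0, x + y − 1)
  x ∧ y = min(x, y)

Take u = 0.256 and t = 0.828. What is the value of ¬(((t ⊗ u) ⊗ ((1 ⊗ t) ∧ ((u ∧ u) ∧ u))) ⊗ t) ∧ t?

t ⊗ u = max(0, 0.828 + 0.256 − 1) = max(0, 0.084) = 0.084
1 ⊗ t = max(0, 1.000 + 0.828 − 1) = max(0, 0.828) = 0.828
u ∧ u = min(0.256, 0.256) = 0.256
(u ∧ u) ∧ u = min(0.256, 0.256) = 0.256
(1 ⊗ t) ∧ ((u ∧ u) ∧ u) = min(0.828, 0.256) = 0.256
(t ⊗ u) ⊗ ((1 ⊗ t) ∧ ((u ∧ u) ∧ u)) = max(0, 0.084 + 0.256 − 1) = max(0, -0.660) = 0.000
((t ⊗ u) ⊗ ((1 ⊗ t) ∧ ((u ∧ u) ∧ u))) ⊗ t = max(0, 0.000 + 0.828 − 1) = max(0, -0.172) = 0.000
¬(((t ⊗ u) ⊗ ((1 ⊗ t) ∧ ((u ∧ u) ∧ u))) ⊗ t) = 1 − 0.000 = 1.000
¬(((t ⊗ u) ⊗ ((1 ⊗ t) ∧ ((u ∧ u) ∧ u))) ⊗ t) ∧ t = min(1.000, 0.828) = 0.828

0.828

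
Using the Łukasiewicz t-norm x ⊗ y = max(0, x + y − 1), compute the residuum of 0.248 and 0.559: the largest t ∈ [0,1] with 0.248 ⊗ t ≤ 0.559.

The residuum of the Łukasiewicz t-norm gives the supremum: min(1, 1 − 0.248 + 0.559).
1 − 0.248 + 0.559 = 1.311, so t = min(1, 1.311) = 1.000.
Check: 0.248 ⊗ 1.000 = max(0, 0.248) = 0.248 ≤ 0.559.

1.000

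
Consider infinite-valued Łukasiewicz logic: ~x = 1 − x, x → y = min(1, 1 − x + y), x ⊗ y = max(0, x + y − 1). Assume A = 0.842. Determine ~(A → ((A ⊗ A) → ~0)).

A ⊗ A = max(0, 0.842 + 0.842 − 1) = max(0, 0.684) = 0.684
~0 = 1 − 0.000 = 1.000
(A ⊗ A) → ~0 = min(1, 1 − 0.684 + 1.000) = min(1, 1.316) = 1.000
A → ((A ⊗ A) → ~0) = min(1, 1 − 0.842 + 1.000) = min(1, 1.158) = 1.000
~(A → ((A ⊗ A) → ~0)) = 1 − 1.000 = 0.000

0.000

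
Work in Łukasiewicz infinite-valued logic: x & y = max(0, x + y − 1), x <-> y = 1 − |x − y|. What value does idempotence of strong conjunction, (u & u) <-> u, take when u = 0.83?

0.83

u & u = max(0, 0.83 + 0.83 − 1) = max(0, 0.66) = 0.66
(u & u) <-> u = 1 − |0.66 − 0.83| = 1 − 0.17 = 0.83
(The value 0.83 < 1 shows this instance is not satisfied; fails in Ł∞ since a ⊗ a = max(0, 2a−1) ≠ a in general.)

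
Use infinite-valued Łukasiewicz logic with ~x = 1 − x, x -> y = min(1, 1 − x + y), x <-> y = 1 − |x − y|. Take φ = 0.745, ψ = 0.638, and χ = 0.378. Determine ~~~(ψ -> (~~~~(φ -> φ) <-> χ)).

0.260

φ -> φ = min(1, 1 − 0.745 + 0.745) = min(1, 1.000) = 1.000
~(φ -> φ) = 1 − 1.000 = 0.000
~~(φ -> φ) = 1 − 0.000 = 1.000
~~~(φ -> φ) = 1 − 1.000 = 0.000
~~~~(φ -> φ) = 1 − 0.000 = 1.000
~~~~(φ -> φ) <-> χ = 1 − |1.000 − 0.378| = 1 − 0.622 = 0.378
ψ -> (~~~~(φ -> φ) <-> χ) = min(1, 1 − 0.638 + 0.378) = min(1, 0.740) = 0.740
~(ψ -> (~~~~(φ -> φ) <-> χ)) = 1 − 0.740 = 0.260
~~(ψ -> (~~~~(φ -> φ) <-> χ)) = 1 − 0.260 = 0.740
~~~(ψ -> (~~~~(φ -> φ) <-> χ)) = 1 − 0.740 = 0.260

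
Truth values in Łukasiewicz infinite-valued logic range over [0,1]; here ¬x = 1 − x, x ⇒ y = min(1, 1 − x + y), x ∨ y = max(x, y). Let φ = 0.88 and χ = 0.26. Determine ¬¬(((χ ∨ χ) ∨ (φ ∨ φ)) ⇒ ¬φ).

0.24

χ ∨ χ = max(0.26, 0.26) = 0.26
φ ∨ φ = max(0.88, 0.88) = 0.88
(χ ∨ χ) ∨ (φ ∨ φ) = max(0.26, 0.88) = 0.88
¬φ = 1 − 0.88 = 0.12
((χ ∨ χ) ∨ (φ ∨ φ)) ⇒ ¬φ = min(1, 1 − 0.88 + 0.12) = min(1, 0.24) = 0.24
¬(((χ ∨ χ) ∨ (φ ∨ φ)) ⇒ ¬φ) = 1 − 0.24 = 0.76
¬¬(((χ ∨ χ) ∨ (φ ∨ φ)) ⇒ ¬φ) = 1 − 0.76 = 0.24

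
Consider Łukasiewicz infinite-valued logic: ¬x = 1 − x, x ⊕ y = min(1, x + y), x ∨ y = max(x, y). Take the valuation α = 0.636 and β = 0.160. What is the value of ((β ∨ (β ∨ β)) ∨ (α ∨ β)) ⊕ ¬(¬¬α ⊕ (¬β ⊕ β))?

0.636

β ∨ β = max(0.160, 0.160) = 0.160
β ∨ (β ∨ β) = max(0.160, 0.160) = 0.160
α ∨ β = max(0.636, 0.160) = 0.636
(β ∨ (β ∨ β)) ∨ (α ∨ β) = max(0.160, 0.636) = 0.636
¬α = 1 − 0.636 = 0.364
¬¬α = 1 − 0.364 = 0.636
¬β = 1 − 0.160 = 0.840
¬β ⊕ β = min(1, 0.840 + 0.160) = min(1, 1.000) = 1.000
¬¬α ⊕ (¬β ⊕ β) = min(1, 0.636 + 1.000) = min(1, 1.636) = 1.000
¬(¬¬α ⊕ (¬β ⊕ β)) = 1 − 1.000 = 0.000
((β ∨ (β ∨ β)) ∨ (α ∨ β)) ⊕ ¬(¬¬α ⊕ (¬β ⊕ β)) = min(1, 0.636 + 0.000) = min(1, 0.636) = 0.636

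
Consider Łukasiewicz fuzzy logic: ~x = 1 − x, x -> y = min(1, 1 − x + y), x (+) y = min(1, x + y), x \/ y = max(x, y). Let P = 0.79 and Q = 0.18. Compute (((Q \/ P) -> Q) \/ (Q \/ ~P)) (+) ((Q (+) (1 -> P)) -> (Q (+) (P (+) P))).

Q \/ P = max(0.18, 0.79) = 0.79
(Q \/ P) -> Q = min(1, 1 − 0.79 + 0.18) = min(1, 0.39) = 0.39
~P = 1 − 0.79 = 0.21
Q \/ ~P = max(0.18, 0.21) = 0.21
((Q \/ P) -> Q) \/ (Q \/ ~P) = max(0.39, 0.21) = 0.39
1 -> P = min(1, 1 − 1.00 + 0.79) = min(1, 0.79) = 0.79
Q (+) (1 -> P) = min(1, 0.18 + 0.79) = min(1, 0.97) = 0.97
P (+) P = min(1, 0.79 + 0.79) = min(1, 1.58) = 1.00
Q (+) (P (+) P) = min(1, 0.18 + 1.00) = min(1, 1.18) = 1.00
(Q (+) (1 -> P)) -> (Q (+) (P (+) P)) = min(1, 1 − 0.97 + 1.00) = min(1, 1.03) = 1.00
(((Q \/ P) -> Q) \/ (Q \/ ~P)) (+) ((Q (+) (1 -> P)) -> (Q (+) (P (+) P))) = min(1, 0.39 + 1.00) = min(1, 1.39) = 1.00

1.00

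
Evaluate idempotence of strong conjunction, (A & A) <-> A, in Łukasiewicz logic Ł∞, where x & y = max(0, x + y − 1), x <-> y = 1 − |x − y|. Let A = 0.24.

A & A = max(0, 0.24 + 0.24 − 1) = max(0, -0.52) = 0.00
(A & A) <-> A = 1 − |0.00 − 0.24| = 1 − 0.24 = 0.76
(The value 0.76 < 1 shows this instance is not satisfied; fails in Ł∞ since a ⊗ a = max(0, 2a−1) ≠ a in general.)

0.76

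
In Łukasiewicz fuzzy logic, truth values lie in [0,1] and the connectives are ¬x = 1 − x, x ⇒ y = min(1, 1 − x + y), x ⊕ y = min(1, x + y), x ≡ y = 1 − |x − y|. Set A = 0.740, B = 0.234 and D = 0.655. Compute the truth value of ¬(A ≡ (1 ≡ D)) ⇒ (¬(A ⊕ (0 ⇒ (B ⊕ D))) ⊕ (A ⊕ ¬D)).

1 ≡ D = 1 − |1.000 − 0.655| = 1 − 0.345 = 0.655
A ≡ (1 ≡ D) = 1 − |0.740 − 0.655| = 1 − 0.085 = 0.915
¬(A ≡ (1 ≡ D)) = 1 − 0.915 = 0.085
B ⊕ D = min(1, 0.234 + 0.655) = min(1, 0.889) = 0.889
0 ⇒ (B ⊕ D) = min(1, 1 − 0.000 + 0.889) = min(1, 1.889) = 1.000
A ⊕ (0 ⇒ (B ⊕ D)) = min(1, 0.740 + 1.000) = min(1, 1.740) = 1.000
¬(A ⊕ (0 ⇒ (B ⊕ D))) = 1 − 1.000 = 0.000
¬D = 1 − 0.655 = 0.345
A ⊕ ¬D = min(1, 0.740 + 0.345) = min(1, 1.085) = 1.000
¬(A ⊕ (0 ⇒ (B ⊕ D))) ⊕ (A ⊕ ¬D) = min(1, 0.000 + 1.000) = min(1, 1.000) = 1.000
¬(A ≡ (1 ≡ D)) ⇒ (¬(A ⊕ (0 ⇒ (B ⊕ D))) ⊕ (A ⊕ ¬D)) = min(1, 1 − 0.085 + 1.000) = min(1, 1.915) = 1.000

1.000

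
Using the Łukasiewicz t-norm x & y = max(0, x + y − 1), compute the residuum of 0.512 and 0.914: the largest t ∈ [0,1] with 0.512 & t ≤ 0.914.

The residuum of the Łukasiewicz t-norm gives the supremum: min(1, 1 − 0.512 + 0.914).
1 − 0.512 + 0.914 = 1.402, so t = min(1, 1.402) = 1.000.
Check: 0.512 & 1.000 = max(0, 0.512) = 0.512 ≤ 0.914.

1.000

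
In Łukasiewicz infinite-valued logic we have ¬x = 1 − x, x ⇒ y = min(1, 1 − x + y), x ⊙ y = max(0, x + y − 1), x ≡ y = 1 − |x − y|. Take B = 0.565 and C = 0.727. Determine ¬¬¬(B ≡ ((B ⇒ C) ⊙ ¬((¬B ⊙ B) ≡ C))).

B ⇒ C = min(1, 1 − 0.565 + 0.727) = min(1, 1.162) = 1.000
¬B = 1 − 0.565 = 0.435
¬B ⊙ B = max(0, 0.435 + 0.565 − 1) = max(0, 0.000) = 0.000
(¬B ⊙ B) ≡ C = 1 − |0.000 − 0.727| = 1 − 0.727 = 0.273
¬((¬B ⊙ B) ≡ C) = 1 − 0.273 = 0.727
(B ⇒ C) ⊙ ¬((¬B ⊙ B) ≡ C) = max(0, 1.000 + 0.727 − 1) = max(0, 0.727) = 0.727
B ≡ ((B ⇒ C) ⊙ ¬((¬B ⊙ B) ≡ C)) = 1 − |0.565 − 0.727| = 1 − 0.162 = 0.838
¬(B ≡ ((B ⇒ C) ⊙ ¬((¬B ⊙ B) ≡ C))) = 1 − 0.838 = 0.162
¬¬(B ≡ ((B ⇒ C) ⊙ ¬((¬B ⊙ B) ≡ C))) = 1 − 0.162 = 0.838
¬¬¬(B ≡ ((B ⇒ C) ⊙ ¬((¬B ⊙ B) ≡ C))) = 1 − 0.838 = 0.162

0.162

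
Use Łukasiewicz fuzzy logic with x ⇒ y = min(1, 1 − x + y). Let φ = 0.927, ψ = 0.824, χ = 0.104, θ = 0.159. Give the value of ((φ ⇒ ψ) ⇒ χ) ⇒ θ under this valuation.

φ ⇒ ψ = min(1, 1 − 0.927 + 0.824) = min(1, 0.897) = 0.897
(φ ⇒ ψ) ⇒ χ = min(1, 1 − 0.897 + 0.104) = min(1, 0.207) = 0.207
((φ ⇒ ψ) ⇒ χ) ⇒ θ = min(1, 1 − 0.207 + 0.159) = min(1, 0.952) = 0.952

0.952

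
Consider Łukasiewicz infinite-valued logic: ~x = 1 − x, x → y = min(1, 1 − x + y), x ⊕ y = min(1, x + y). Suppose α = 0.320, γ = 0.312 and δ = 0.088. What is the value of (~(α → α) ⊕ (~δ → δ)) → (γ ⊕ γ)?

α → α = min(1, 1 − 0.320 + 0.320) = min(1, 1.000) = 1.000
~(α → α) = 1 − 1.000 = 0.000
~δ = 1 − 0.088 = 0.912
~δ → δ = min(1, 1 − 0.912 + 0.088) = min(1, 0.176) = 0.176
~(α → α) ⊕ (~δ → δ) = min(1, 0.000 + 0.176) = min(1, 0.176) = 0.176
γ ⊕ γ = min(1, 0.312 + 0.312) = min(1, 0.624) = 0.624
(~(α → α) ⊕ (~δ → δ)) → (γ ⊕ γ) = min(1, 1 − 0.176 + 0.624) = min(1, 1.448) = 1.000

1.000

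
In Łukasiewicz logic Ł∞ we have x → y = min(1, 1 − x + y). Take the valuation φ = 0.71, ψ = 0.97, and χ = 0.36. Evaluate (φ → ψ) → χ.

0.36

φ → ψ = min(1, 1 − 0.71 + 0.97) = min(1, 1.26) = 1.00
(φ → ψ) → χ = min(1, 1 − 1.00 + 0.36) = min(1, 0.36) = 0.36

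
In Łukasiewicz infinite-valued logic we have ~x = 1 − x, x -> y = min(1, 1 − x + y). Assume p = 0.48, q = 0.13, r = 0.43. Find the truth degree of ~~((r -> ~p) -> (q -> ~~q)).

1.00

~p = 1 − 0.48 = 0.52
r -> ~p = min(1, 1 − 0.43 + 0.52) = min(1, 1.09) = 1.00
~q = 1 − 0.13 = 0.87
~~q = 1 − 0.87 = 0.13
q -> ~~q = min(1, 1 − 0.13 + 0.13) = min(1, 1.00) = 1.00
(r -> ~p) -> (q -> ~~q) = min(1, 1 − 1.00 + 1.00) = min(1, 1.00) = 1.00
~((r -> ~p) -> (q -> ~~q)) = 1 − 1.00 = 0.00
~~((r -> ~p) -> (q -> ~~q)) = 1 − 0.00 = 1.00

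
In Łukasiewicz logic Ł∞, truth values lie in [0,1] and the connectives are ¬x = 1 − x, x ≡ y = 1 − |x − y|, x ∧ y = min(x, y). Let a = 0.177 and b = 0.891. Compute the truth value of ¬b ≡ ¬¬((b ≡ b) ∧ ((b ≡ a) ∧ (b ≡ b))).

¬b = 1 − 0.891 = 0.109
b ≡ b = 1 − |0.891 − 0.891| = 1 − 0.000 = 1.000
b ≡ a = 1 − |0.891 − 0.177| = 1 − 0.714 = 0.286
(b ≡ a) ∧ (b ≡ b) = min(0.286, 1.000) = 0.286
(b ≡ b) ∧ ((b ≡ a) ∧ (b ≡ b)) = min(1.000, 0.286) = 0.286
¬((b ≡ b) ∧ ((b ≡ a) ∧ (b ≡ b))) = 1 − 0.286 = 0.714
¬¬((b ≡ b) ∧ ((b ≡ a) ∧ (b ≡ b))) = 1 − 0.714 = 0.286
¬b ≡ ¬¬((b ≡ b) ∧ ((b ≡ a) ∧ (b ≡ b))) = 1 − |0.109 − 0.286| = 1 − 0.177 = 0.823

0.823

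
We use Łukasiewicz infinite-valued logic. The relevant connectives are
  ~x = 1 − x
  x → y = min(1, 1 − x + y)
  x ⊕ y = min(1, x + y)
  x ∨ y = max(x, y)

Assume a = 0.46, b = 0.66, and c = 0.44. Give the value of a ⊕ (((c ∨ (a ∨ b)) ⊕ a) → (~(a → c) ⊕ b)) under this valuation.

a ∨ b = max(0.46, 0.66) = 0.66
c ∨ (a ∨ b) = max(0.44, 0.66) = 0.66
(c ∨ (a ∨ b)) ⊕ a = min(1, 0.66 + 0.46) = min(1, 1.12) = 1.00
a → c = min(1, 1 − 0.46 + 0.44) = min(1, 0.98) = 0.98
~(a → c) = 1 − 0.98 = 0.02
~(a → c) ⊕ b = min(1, 0.02 + 0.66) = min(1, 0.68) = 0.68
((c ∨ (a ∨ b)) ⊕ a) → (~(a → c) ⊕ b) = min(1, 1 − 1.00 + 0.68) = min(1, 0.68) = 0.68
a ⊕ (((c ∨ (a ∨ b)) ⊕ a) → (~(a → c) ⊕ b)) = min(1, 0.46 + 0.68) = min(1, 1.14) = 1.00

1.00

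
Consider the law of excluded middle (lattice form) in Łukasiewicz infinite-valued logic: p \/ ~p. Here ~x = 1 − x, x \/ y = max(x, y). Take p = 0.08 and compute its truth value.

~p = 1 − 0.08 = 0.92
p \/ ~p = max(0.08, 0.92) = 0.92
(The value 0.92 < 1 shows this instance is not satisfied; not a Ł∞-tautology — its value is max(a, 1−a).)

0.92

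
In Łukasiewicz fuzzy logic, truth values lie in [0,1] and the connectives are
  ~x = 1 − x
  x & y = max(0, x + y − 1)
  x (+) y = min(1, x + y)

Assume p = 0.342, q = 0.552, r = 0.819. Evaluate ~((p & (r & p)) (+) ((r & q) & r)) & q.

0.362

r & p = max(0, 0.819 + 0.342 − 1) = max(0, 0.161) = 0.161
p & (r & p) = max(0, 0.342 + 0.161 − 1) = max(0, -0.497) = 0.000
r & q = max(0, 0.819 + 0.552 − 1) = max(0, 0.371) = 0.371
(r & q) & r = max(0, 0.371 + 0.819 − 1) = max(0, 0.190) = 0.190
(p & (r & p)) (+) ((r & q) & r) = min(1, 0.000 + 0.190) = min(1, 0.190) = 0.190
~((p & (r & p)) (+) ((r & q) & r)) = 1 − 0.190 = 0.810
~((p & (r & p)) (+) ((r & q) & r)) & q = max(0, 0.810 + 0.552 − 1) = max(0, 0.362) = 0.362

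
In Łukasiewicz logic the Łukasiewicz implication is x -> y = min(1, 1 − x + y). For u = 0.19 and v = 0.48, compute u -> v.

u -> v = min(1, 1 − 0.19 + 0.48) = min(1, 1.29) = 1.00
For comparison, the Gödel implication (1 if x ≤ y else y) would give 1.00.

1.00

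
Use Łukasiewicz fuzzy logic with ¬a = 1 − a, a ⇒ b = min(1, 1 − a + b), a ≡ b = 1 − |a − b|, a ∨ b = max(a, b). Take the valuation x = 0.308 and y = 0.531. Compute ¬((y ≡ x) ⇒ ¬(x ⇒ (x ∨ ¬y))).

y ≡ x = 1 − |0.531 − 0.308| = 1 − 0.223 = 0.777
¬y = 1 − 0.531 = 0.469
x ∨ ¬y = max(0.308, 0.469) = 0.469
x ⇒ (x ∨ ¬y) = min(1, 1 − 0.308 + 0.469) = min(1, 1.161) = 1.000
¬(x ⇒ (x ∨ ¬y)) = 1 − 1.000 = 0.000
(y ≡ x) ⇒ ¬(x ⇒ (x ∨ ¬y)) = min(1, 1 − 0.777 + 0.000) = min(1, 0.223) = 0.223
¬((y ≡ x) ⇒ ¬(x ⇒ (x ∨ ¬y))) = 1 − 0.223 = 0.777

0.777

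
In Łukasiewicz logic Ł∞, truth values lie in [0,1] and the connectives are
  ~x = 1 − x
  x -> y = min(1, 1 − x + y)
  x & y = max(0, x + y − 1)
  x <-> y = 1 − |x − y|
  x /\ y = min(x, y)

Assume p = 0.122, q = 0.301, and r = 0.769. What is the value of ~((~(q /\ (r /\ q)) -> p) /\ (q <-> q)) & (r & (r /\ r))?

r /\ q = min(0.769, 0.301) = 0.301
q /\ (r /\ q) = min(0.301, 0.301) = 0.301
~(q /\ (r /\ q)) = 1 − 0.301 = 0.699
~(q /\ (r /\ q)) -> p = min(1, 1 − 0.699 + 0.122) = min(1, 0.423) = 0.423
q <-> q = 1 − |0.301 − 0.301| = 1 − 0.000 = 1.000
(~(q /\ (r /\ q)) -> p) /\ (q <-> q) = min(0.423, 1.000) = 0.423
~((~(q /\ (r /\ q)) -> p) /\ (q <-> q)) = 1 − 0.423 = 0.577
r /\ r = min(0.769, 0.769) = 0.769
r & (r /\ r) = max(0, 0.769 + 0.769 − 1) = max(0, 0.538) = 0.538
~((~(q /\ (r /\ q)) -> p) /\ (q <-> q)) & (r & (r /\ r)) = max(0, 0.577 + 0.538 − 1) = max(0, 0.115) = 0.115

0.115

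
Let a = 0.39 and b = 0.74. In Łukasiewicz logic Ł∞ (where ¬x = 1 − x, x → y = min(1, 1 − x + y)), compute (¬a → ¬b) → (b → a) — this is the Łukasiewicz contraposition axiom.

¬a = 1 − 0.39 = 0.61
¬b = 1 − 0.74 = 0.26
¬a → ¬b = min(1, 1 − 0.61 + 0.26) = min(1, 0.65) = 0.65
b → a = min(1, 1 − 0.74 + 0.39) = min(1, 0.65) = 0.65
(¬a → ¬b) → (b → a) = min(1, 1 − 0.65 + 0.65) = min(1, 1.00) = 1.00
(As expected: an axiom of Ł∞, always 1.)

1.00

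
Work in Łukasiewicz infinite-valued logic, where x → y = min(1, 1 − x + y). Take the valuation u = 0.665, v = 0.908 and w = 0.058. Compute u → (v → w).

0.485

v → w = min(1, 1 − 0.908 + 0.058) = min(1, 0.150) = 0.150
u → (v → w) = min(1, 1 − 0.665 + 0.150) = min(1, 0.485) = 0.485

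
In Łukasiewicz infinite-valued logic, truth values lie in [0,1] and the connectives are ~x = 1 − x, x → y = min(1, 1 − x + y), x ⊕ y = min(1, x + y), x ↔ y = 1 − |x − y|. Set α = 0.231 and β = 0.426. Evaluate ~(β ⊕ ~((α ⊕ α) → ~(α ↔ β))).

0.307

α ⊕ α = min(1, 0.231 + 0.231) = min(1, 0.462) = 0.462
α ↔ β = 1 − |0.231 − 0.426| = 1 − 0.195 = 0.805
~(α ↔ β) = 1 − 0.805 = 0.195
(α ⊕ α) → ~(α ↔ β) = min(1, 1 − 0.462 + 0.195) = min(1, 0.733) = 0.733
~((α ⊕ α) → ~(α ↔ β)) = 1 − 0.733 = 0.267
β ⊕ ~((α ⊕ α) → ~(α ↔ β)) = min(1, 0.426 + 0.267) = min(1, 0.693) = 0.693
~(β ⊕ ~((α ⊕ α) → ~(α ↔ β))) = 1 − 0.693 = 0.307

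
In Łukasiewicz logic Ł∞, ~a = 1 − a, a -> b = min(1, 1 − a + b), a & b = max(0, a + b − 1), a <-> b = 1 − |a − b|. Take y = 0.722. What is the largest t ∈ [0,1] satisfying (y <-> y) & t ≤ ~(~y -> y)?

y <-> y = 1 − |0.722 − 0.722| = 1 − 0.000 = 1.000
So the left factor is y <-> y = 1.000.
~y = 1 − 0.722 = 0.278
~y -> y = min(1, 1 − 0.278 + 0.722) = min(1, 1.444) = 1.000
~(~y -> y) = 1 − 1.000 = 0.000
So the right-hand bound is ~(~y -> y) = 0.000.
The residuum of the Łukasiewicz t-norm gives the supremum: min(1, 1 − 1.000 + 0.000).
1 − 1.000 + 0.000 = 0.000, so t = min(1, 0.000) = 0.000.
Check: 1.000 & 0.000 = max(0, 0.000) = 0.000 ≤ 0.000.

0.000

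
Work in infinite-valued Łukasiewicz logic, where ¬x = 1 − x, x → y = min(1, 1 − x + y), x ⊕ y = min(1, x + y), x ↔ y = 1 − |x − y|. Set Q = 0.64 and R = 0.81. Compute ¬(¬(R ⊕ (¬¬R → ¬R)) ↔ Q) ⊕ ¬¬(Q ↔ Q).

¬R = 1 − 0.81 = 0.19
¬¬R = 1 − 0.19 = 0.81
¬¬R → ¬R = min(1, 1 − 0.81 + 0.19) = min(1, 0.38) = 0.38
R ⊕ (¬¬R → ¬R) = min(1, 0.81 + 0.38) = min(1, 1.19) = 1.00
¬(R ⊕ (¬¬R → ¬R)) = 1 − 1.00 = 0.00
¬(R ⊕ (¬¬R → ¬R)) ↔ Q = 1 − |0.00 − 0.64| = 1 − 0.64 = 0.36
¬(¬(R ⊕ (¬¬R → ¬R)) ↔ Q) = 1 − 0.36 = 0.64
Q ↔ Q = 1 − |0.64 − 0.64| = 1 − 0.00 = 1.00
¬(Q ↔ Q) = 1 − 1.00 = 0.00
¬¬(Q ↔ Q) = 1 − 0.00 = 1.00
¬(¬(R ⊕ (¬¬R → ¬R)) ↔ Q) ⊕ ¬¬(Q ↔ Q) = min(1, 0.64 + 1.00) = min(1, 1.64) = 1.00

1.00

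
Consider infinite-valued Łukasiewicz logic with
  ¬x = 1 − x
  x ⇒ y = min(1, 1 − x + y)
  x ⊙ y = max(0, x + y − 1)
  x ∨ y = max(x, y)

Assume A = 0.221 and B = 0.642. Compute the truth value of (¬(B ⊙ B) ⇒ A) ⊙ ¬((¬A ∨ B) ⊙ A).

B ⊙ B = max(0, 0.642 + 0.642 − 1) = max(0, 0.284) = 0.284
¬(B ⊙ B) = 1 − 0.284 = 0.716
¬(B ⊙ B) ⇒ A = min(1, 1 − 0.716 + 0.221) = min(1, 0.505) = 0.505
¬A = 1 − 0.221 = 0.779
¬A ∨ B = max(0.779, 0.642) = 0.779
(¬A ∨ B) ⊙ A = max(0, 0.779 + 0.221 − 1) = max(0, 0.000) = 0.000
¬((¬A ∨ B) ⊙ A) = 1 − 0.000 = 1.000
(¬(B ⊙ B) ⇒ A) ⊙ ¬((¬A ∨ B) ⊙ A) = max(0, 0.505 + 1.000 − 1) = max(0, 0.505) = 0.505

0.505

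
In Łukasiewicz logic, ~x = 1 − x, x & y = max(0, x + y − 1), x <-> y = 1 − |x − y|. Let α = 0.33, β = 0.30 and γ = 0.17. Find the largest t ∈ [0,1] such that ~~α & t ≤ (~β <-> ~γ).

1.00

~α = 1 − 0.33 = 0.67
~~α = 1 − 0.67 = 0.33
So the left factor is ~~α = 0.33.
~β = 1 − 0.30 = 0.70
~γ = 1 − 0.17 = 0.83
~β <-> ~γ = 1 − |0.70 − 0.83| = 1 − 0.13 = 0.87
So the right-hand bound is ~β <-> ~γ = 0.87.
The residuum of the Łukasiewicz t-norm gives the supremum: min(1, 1 − 0.33 + 0.87).
1 − 0.33 + 0.87 = 1.54, so t = min(1, 1.54) = 1.00.
Check: 0.33 & 1.00 = max(0, 0.33) = 0.33 ≤ 0.87.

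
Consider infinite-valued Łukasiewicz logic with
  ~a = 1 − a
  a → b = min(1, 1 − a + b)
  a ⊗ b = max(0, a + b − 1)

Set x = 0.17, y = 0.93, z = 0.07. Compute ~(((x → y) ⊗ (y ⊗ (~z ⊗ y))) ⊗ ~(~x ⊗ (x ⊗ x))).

x → y = min(1, 1 − 0.17 + 0.93) = min(1, 1.76) = 1.00
~z = 1 − 0.07 = 0.93
~z ⊗ y = max(0, 0.93 + 0.93 − 1) = max(0, 0.86) = 0.86
y ⊗ (~z ⊗ y) = max(0, 0.93 + 0.86 − 1) = max(0, 0.79) = 0.79
(x → y) ⊗ (y ⊗ (~z ⊗ y)) = max(0, 1.00 + 0.79 − 1) = max(0, 0.79) = 0.79
~x = 1 − 0.17 = 0.83
x ⊗ x = max(0, 0.17 + 0.17 − 1) = max(0, -0.66) = 0.00
~x ⊗ (x ⊗ x) = max(0, 0.83 + 0.00 − 1) = max(0, -0.17) = 0.00
~(~x ⊗ (x ⊗ x)) = 1 − 0.00 = 1.00
((x → y) ⊗ (y ⊗ (~z ⊗ y))) ⊗ ~(~x ⊗ (x ⊗ x)) = max(0, 0.79 + 1.00 − 1) = max(0, 0.79) = 0.79
~(((x → y) ⊗ (y ⊗ (~z ⊗ y))) ⊗ ~(~x ⊗ (x ⊗ x))) = 1 − 0.79 = 0.21

0.21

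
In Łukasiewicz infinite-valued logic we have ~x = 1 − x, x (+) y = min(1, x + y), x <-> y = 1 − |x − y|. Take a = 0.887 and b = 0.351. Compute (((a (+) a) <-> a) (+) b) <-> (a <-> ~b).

a (+) a = min(1, 0.887 + 0.887) = min(1, 1.774) = 1.000
(a (+) a) <-> a = 1 − |1.000 − 0.887| = 1 − 0.113 = 0.887
((a (+) a) <-> a) (+) b = min(1, 0.887 + 0.351) = min(1, 1.238) = 1.000
~b = 1 − 0.351 = 0.649
a <-> ~b = 1 − |0.887 − 0.649| = 1 − 0.238 = 0.762
(((a (+) a) <-> a) (+) b) <-> (a <-> ~b) = 1 − |1.000 − 0.762| = 1 − 0.238 = 0.762

0.762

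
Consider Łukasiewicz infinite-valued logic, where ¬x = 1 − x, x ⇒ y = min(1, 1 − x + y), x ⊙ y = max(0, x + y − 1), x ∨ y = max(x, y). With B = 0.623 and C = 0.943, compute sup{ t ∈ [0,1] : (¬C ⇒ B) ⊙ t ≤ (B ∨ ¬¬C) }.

¬C = 1 − 0.943 = 0.057
¬C ⇒ B = min(1, 1 − 0.057 + 0.623) = min(1, 1.566) = 1.000
So the left factor is ¬C ⇒ B = 1.000.
¬¬C = 1 − 0.057 = 0.943
B ∨ ¬¬C = max(0.623, 0.943) = 0.943
So the right-hand bound is B ∨ ¬¬C = 0.943.
The residuum of the Łukasiewicz t-norm gives the supremum: min(1, 1 − 1.000 + 0.943).
1 − 1.000 + 0.943 = 0.943, so t = min(1, 0.943) = 0.943.
Check: 1.000 ⊙ 0.943 = max(0, 0.943) = 0.943 ≤ 0.943.

0.943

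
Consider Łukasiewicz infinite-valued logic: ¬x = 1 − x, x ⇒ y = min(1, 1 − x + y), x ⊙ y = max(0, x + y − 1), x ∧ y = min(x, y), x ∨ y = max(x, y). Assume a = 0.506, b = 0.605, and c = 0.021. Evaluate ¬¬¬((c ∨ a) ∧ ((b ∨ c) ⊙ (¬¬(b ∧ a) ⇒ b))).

0.494

c ∨ a = max(0.021, 0.506) = 0.506
b ∨ c = max(0.605, 0.021) = 0.605
b ∧ a = min(0.605, 0.506) = 0.506
¬(b ∧ a) = 1 − 0.506 = 0.494
¬¬(b ∧ a) = 1 − 0.494 = 0.506
¬¬(b ∧ a) ⇒ b = min(1, 1 − 0.506 + 0.605) = min(1, 1.099) = 1.000
(b ∨ c) ⊙ (¬¬(b ∧ a) ⇒ b) = max(0, 0.605 + 1.000 − 1) = max(0, 0.605) = 0.605
(c ∨ a) ∧ ((b ∨ c) ⊙ (¬¬(b ∧ a) ⇒ b)) = min(0.506, 0.605) = 0.506
¬((c ∨ a) ∧ ((b ∨ c) ⊙ (¬¬(b ∧ a) ⇒ b))) = 1 − 0.506 = 0.494
¬¬((c ∨ a) ∧ ((b ∨ c) ⊙ (¬¬(b ∧ a) ⇒ b))) = 1 − 0.494 = 0.506
¬¬¬((c ∨ a) ∧ ((b ∨ c) ⊙ (¬¬(b ∧ a) ⇒ b))) = 1 − 0.506 = 0.494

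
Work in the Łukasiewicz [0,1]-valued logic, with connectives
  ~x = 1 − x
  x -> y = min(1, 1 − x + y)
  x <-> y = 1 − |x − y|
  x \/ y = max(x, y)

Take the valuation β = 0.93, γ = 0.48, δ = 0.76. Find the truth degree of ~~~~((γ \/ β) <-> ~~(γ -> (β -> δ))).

0.93

γ \/ β = max(0.48, 0.93) = 0.93
β -> δ = min(1, 1 − 0.93 + 0.76) = min(1, 0.83) = 0.83
γ -> (β -> δ) = min(1, 1 − 0.48 + 0.83) = min(1, 1.35) = 1.00
~(γ -> (β -> δ)) = 1 − 1.00 = 0.00
~~(γ -> (β -> δ)) = 1 − 0.00 = 1.00
(γ \/ β) <-> ~~(γ -> (β -> δ)) = 1 − |0.93 − 1.00| = 1 − 0.07 = 0.93
~((γ \/ β) <-> ~~(γ -> (β -> δ))) = 1 − 0.93 = 0.07
~~((γ \/ β) <-> ~~(γ -> (β -> δ))) = 1 − 0.07 = 0.93
~~~((γ \/ β) <-> ~~(γ -> (β -> δ))) = 1 − 0.93 = 0.07
~~~~((γ \/ β) <-> ~~(γ -> (β -> δ))) = 1 − 0.07 = 0.93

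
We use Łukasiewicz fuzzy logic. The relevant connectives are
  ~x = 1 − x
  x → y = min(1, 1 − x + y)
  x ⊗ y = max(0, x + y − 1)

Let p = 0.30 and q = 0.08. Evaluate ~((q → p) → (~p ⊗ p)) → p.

q → p = min(1, 1 − 0.08 + 0.30) = min(1, 1.22) = 1.00
~p = 1 − 0.30 = 0.70
~p ⊗ p = max(0, 0.70 + 0.30 − 1) = max(0, 0.00) = 0.00
(q → p) → (~p ⊗ p) = min(1, 1 − 1.00 + 0.00) = min(1, 0.00) = 0.00
~((q → p) → (~p ⊗ p)) = 1 − 0.00 = 1.00
~((q → p) → (~p ⊗ p)) → p = min(1, 1 − 1.00 + 0.30) = min(1, 0.30) = 0.30

0.30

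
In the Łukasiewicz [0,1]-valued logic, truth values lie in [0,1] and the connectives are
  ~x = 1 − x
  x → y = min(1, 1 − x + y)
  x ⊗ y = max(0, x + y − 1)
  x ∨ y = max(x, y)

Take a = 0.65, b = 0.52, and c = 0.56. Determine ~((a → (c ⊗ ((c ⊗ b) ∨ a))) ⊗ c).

c ⊗ b = max(0, 0.56 + 0.52 − 1) = max(0, 0.08) = 0.08
(c ⊗ b) ∨ a = max(0.08, 0.65) = 0.65
c ⊗ ((c ⊗ b) ∨ a) = max(0, 0.56 + 0.65 − 1) = max(0, 0.21) = 0.21
a → (c ⊗ ((c ⊗ b) ∨ a)) = min(1, 1 − 0.65 + 0.21) = min(1, 0.56) = 0.56
(a → (c ⊗ ((c ⊗ b) ∨ a))) ⊗ c = max(0, 0.56 + 0.56 − 1) = max(0, 0.12) = 0.12
~((a → (c ⊗ ((c ⊗ b) ∨ a))) ⊗ c) = 1 − 0.12 = 0.88

0.88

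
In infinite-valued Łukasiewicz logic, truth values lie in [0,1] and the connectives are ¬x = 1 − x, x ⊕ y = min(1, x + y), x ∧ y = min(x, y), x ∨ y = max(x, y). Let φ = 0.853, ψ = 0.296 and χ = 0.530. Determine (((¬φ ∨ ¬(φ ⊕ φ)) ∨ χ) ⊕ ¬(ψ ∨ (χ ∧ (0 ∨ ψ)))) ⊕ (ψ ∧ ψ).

1.000

¬φ = 1 − 0.853 = 0.147
φ ⊕ φ = min(1, 0.853 + 0.853) = min(1, 1.706) = 1.000
¬(φ ⊕ φ) = 1 − 1.000 = 0.000
¬φ ∨ ¬(φ ⊕ φ) = max(0.147, 0.000) = 0.147
(¬φ ∨ ¬(φ ⊕ φ)) ∨ χ = max(0.147, 0.530) = 0.530
0 ∨ ψ = max(0.000, 0.296) = 0.296
χ ∧ (0 ∨ ψ) = min(0.530, 0.296) = 0.296
ψ ∨ (χ ∧ (0 ∨ ψ)) = max(0.296, 0.296) = 0.296
¬(ψ ∨ (χ ∧ (0 ∨ ψ))) = 1 − 0.296 = 0.704
((¬φ ∨ ¬(φ ⊕ φ)) ∨ χ) ⊕ ¬(ψ ∨ (χ ∧ (0 ∨ ψ))) = min(1, 0.530 + 0.704) = min(1, 1.234) = 1.000
ψ ∧ ψ = min(0.296, 0.296) = 0.296
(((¬φ ∨ ¬(φ ⊕ φ)) ∨ χ) ⊕ ¬(ψ ∨ (χ ∧ (0 ∨ ψ)))) ⊕ (ψ ∧ ψ) = min(1, 1.000 + 0.296) = min(1, 1.296) = 1.000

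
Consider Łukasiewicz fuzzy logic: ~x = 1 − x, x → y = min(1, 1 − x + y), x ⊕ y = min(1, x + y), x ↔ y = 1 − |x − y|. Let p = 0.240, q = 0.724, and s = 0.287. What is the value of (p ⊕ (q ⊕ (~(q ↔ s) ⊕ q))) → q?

0.724

q ↔ s = 1 − |0.724 − 0.287| = 1 − 0.437 = 0.563
~(q ↔ s) = 1 − 0.563 = 0.437
~(q ↔ s) ⊕ q = min(1, 0.437 + 0.724) = min(1, 1.161) = 1.000
q ⊕ (~(q ↔ s) ⊕ q) = min(1, 0.724 + 1.000) = min(1, 1.724) = 1.000
p ⊕ (q ⊕ (~(q ↔ s) ⊕ q)) = min(1, 0.240 + 1.000) = min(1, 1.240) = 1.000
(p ⊕ (q ⊕ (~(q ↔ s) ⊕ q))) → q = min(1, 1 − 1.000 + 0.724) = min(1, 0.724) = 0.724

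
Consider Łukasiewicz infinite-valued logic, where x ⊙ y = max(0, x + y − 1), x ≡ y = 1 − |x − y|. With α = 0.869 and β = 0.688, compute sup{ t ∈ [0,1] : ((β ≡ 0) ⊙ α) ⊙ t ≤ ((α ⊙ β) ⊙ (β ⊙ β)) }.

β ≡ 0 = 1 − |0.688 − 0.000| = 1 − 0.688 = 0.312
(β ≡ 0) ⊙ α = max(0, 0.312 + 0.869 − 1) = max(0, 0.181) = 0.181
So the left factor is (β ≡ 0) ⊙ α = 0.181.
α ⊙ β = max(0, 0.869 + 0.688 − 1) = max(0, 0.557) = 0.557
β ⊙ β = max(0, 0.688 + 0.688 − 1) = max(0, 0.376) = 0.376
(α ⊙ β) ⊙ (β ⊙ β) = max(0, 0.557 + 0.376 − 1) = max(0, -0.067) = 0.000
So the right-hand bound is (α ⊙ β) ⊙ (β ⊙ β) = 0.000.
The residuum of the Łukasiewicz t-norm gives the supremum: min(1, 1 − 0.181 + 0.000).
1 − 0.181 + 0.000 = 0.819, so t = min(1, 0.819) = 0.819.
Check: 0.181 ⊙ 0.819 = max(0, 0.000) = 0.000 ≤ 0.000.

0.819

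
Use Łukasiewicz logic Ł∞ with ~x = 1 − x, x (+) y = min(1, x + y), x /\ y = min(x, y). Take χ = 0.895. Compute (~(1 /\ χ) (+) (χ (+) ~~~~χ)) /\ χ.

1 /\ χ = min(1.000, 0.895) = 0.895
~(1 /\ χ) = 1 − 0.895 = 0.105
~χ = 1 − 0.895 = 0.105
~~χ = 1 − 0.105 = 0.895
~~~χ = 1 − 0.895 = 0.105
~~~~χ = 1 − 0.105 = 0.895
χ (+) ~~~~χ = min(1, 0.895 + 0.895) = min(1, 1.790) = 1.000
~(1 /\ χ) (+) (χ (+) ~~~~χ) = min(1, 0.105 + 1.000) = min(1, 1.105) = 1.000
(~(1 /\ χ) (+) (χ (+) ~~~~χ)) /\ χ = min(1.000, 0.895) = 0.895

0.895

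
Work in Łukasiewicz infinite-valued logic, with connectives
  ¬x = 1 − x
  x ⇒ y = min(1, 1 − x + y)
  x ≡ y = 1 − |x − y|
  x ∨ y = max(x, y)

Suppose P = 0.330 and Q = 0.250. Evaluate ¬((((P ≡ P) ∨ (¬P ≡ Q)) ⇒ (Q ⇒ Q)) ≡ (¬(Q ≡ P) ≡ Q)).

0.170

P ≡ P = 1 − |0.330 − 0.330| = 1 − 0.000 = 1.000
¬P = 1 − 0.330 = 0.670
¬P ≡ Q = 1 − |0.670 − 0.250| = 1 − 0.420 = 0.580
(P ≡ P) ∨ (¬P ≡ Q) = max(1.000, 0.580) = 1.000
Q ⇒ Q = min(1, 1 − 0.250 + 0.250) = min(1, 1.000) = 1.000
((P ≡ P) ∨ (¬P ≡ Q)) ⇒ (Q ⇒ Q) = min(1, 1 − 1.000 + 1.000) = min(1, 1.000) = 1.000
Q ≡ P = 1 − |0.250 − 0.330| = 1 − 0.080 = 0.920
¬(Q ≡ P) = 1 − 0.920 = 0.080
¬(Q ≡ P) ≡ Q = 1 − |0.080 − 0.250| = 1 − 0.170 = 0.830
(((P ≡ P) ∨ (¬P ≡ Q)) ⇒ (Q ⇒ Q)) ≡ (¬(Q ≡ P) ≡ Q) = 1 − |1.000 − 0.830| = 1 − 0.170 = 0.830
¬((((P ≡ P) ∨ (¬P ≡ Q)) ⇒ (Q ⇒ Q)) ≡ (¬(Q ≡ P) ≡ Q)) = 1 − 0.830 = 0.170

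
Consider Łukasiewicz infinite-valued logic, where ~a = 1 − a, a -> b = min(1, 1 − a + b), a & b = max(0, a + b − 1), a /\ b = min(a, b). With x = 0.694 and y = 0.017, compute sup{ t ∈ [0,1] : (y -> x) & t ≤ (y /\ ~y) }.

y -> x = min(1, 1 − 0.017 + 0.694) = min(1, 1.677) = 1.000
So the left factor is y -> x = 1.000.
~y = 1 − 0.017 = 0.983
y /\ ~y = min(0.017, 0.983) = 0.017
So the right-hand bound is y /\ ~y = 0.017.
The residuum of the Łukasiewicz t-norm gives the supremum: min(1, 1 − 1.000 + 0.017).
1 − 1.000 + 0.017 = 0.017, so t = min(1, 0.017) = 0.017.
Check: 1.000 & 0.017 = max(0, 0.017) = 0.017 ≤ 0.017.

0.017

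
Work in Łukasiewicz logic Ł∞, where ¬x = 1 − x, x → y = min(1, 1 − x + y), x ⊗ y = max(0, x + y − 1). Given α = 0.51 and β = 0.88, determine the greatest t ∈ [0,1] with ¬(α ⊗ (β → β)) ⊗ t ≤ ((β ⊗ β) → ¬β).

0.87

β → β = min(1, 1 − 0.88 + 0.88) = min(1, 1.00) = 1.00
α ⊗ (β → β) = max(0, 0.51 + 1.00 − 1) = max(0, 0.51) = 0.51
¬(α ⊗ (β → β)) = 1 − 0.51 = 0.49
So the left factor is ¬(α ⊗ (β → β)) = 0.49.
β ⊗ β = max(0, 0.88 + 0.88 − 1) = max(0, 0.76) = 0.76
¬β = 1 − 0.88 = 0.12
(β ⊗ β) → ¬β = min(1, 1 − 0.76 + 0.12) = min(1, 0.36) = 0.36
So the right-hand bound is (β ⊗ β) → ¬β = 0.36.
The residuum of the Łukasiewicz t-norm gives the supremum: min(1, 1 − 0.49 + 0.36).
1 − 0.49 + 0.36 = 0.87, so t = min(1, 0.87) = 0.87.
Check: 0.49 ⊗ 0.87 = max(0, 0.36) = 0.36 ≤ 0.36.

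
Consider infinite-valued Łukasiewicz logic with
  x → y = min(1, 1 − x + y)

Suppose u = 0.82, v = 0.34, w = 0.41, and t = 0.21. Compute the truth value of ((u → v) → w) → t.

u → v = min(1, 1 − 0.82 + 0.34) = min(1, 0.52) = 0.52
(u → v) → w = min(1, 1 − 0.52 + 0.41) = min(1, 0.89) = 0.89
((u → v) → w) → t = min(1, 1 − 0.89 + 0.21) = min(1, 0.32) = 0.32

0.32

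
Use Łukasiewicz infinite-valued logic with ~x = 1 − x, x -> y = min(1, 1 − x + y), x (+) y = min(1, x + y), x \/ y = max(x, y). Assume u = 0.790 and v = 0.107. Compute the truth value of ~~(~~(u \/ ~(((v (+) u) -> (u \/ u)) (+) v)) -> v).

v (+) u = min(1, 0.107 + 0.790) = min(1, 0.897) = 0.897
u \/ u = max(0.790, 0.790) = 0.790
(v (+) u) -> (u \/ u) = min(1, 1 − 0.897 + 0.790) = min(1, 0.893) = 0.893
((v (+) u) -> (u \/ u)) (+) v = min(1, 0.893 + 0.107) = min(1, 1.000) = 1.000
~(((v (+) u) -> (u \/ u)) (+) v) = 1 − 1.000 = 0.000
u \/ ~(((v (+) u) -> (u \/ u)) (+) v) = max(0.790, 0.000) = 0.790
~(u \/ ~(((v (+) u) -> (u \/ u)) (+) v)) = 1 − 0.790 = 0.210
~~(u \/ ~(((v (+) u) -> (u \/ u)) (+) v)) = 1 − 0.210 = 0.790
~~(u \/ ~(((v (+) u) -> (u \/ u)) (+) v)) -> v = min(1, 1 − 0.790 + 0.107) = min(1, 0.317) = 0.317
~(~~(u \/ ~(((v (+) u) -> (u \/ u)) (+) v)) -> v) = 1 − 0.317 = 0.683
~~(~~(u \/ ~(((v (+) u) -> (u \/ u)) (+) v)) -> v) = 1 − 0.683 = 0.317

0.317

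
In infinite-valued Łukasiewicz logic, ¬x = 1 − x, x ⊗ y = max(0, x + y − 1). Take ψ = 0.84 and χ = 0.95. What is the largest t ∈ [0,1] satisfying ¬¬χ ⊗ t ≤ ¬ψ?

¬χ = 1 − 0.95 = 0.05
¬¬χ = 1 − 0.05 = 0.95
So the left factor is ¬¬χ = 0.95.
¬ψ = 1 − 0.84 = 0.16
So the right-hand bound is ¬ψ = 0.16.
The residuum of the Łukasiewicz t-norm gives the supremum: min(1, 1 − 0.95 + 0.16).
1 − 0.95 + 0.16 = 0.21, so t = min(1, 0.21) = 0.21.
Check: 0.95 ⊗ 0.21 = max(0, 0.16) = 0.16 ≤ 0.16.

0.21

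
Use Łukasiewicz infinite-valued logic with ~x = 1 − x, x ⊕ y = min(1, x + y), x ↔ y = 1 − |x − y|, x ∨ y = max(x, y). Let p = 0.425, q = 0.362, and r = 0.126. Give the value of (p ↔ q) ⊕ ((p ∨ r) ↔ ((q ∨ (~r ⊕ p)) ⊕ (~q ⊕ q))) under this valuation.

1.000

p ↔ q = 1 − |0.425 − 0.362| = 1 − 0.063 = 0.937
p ∨ r = max(0.425, 0.126) = 0.425
~r = 1 − 0.126 = 0.874
~r ⊕ p = min(1, 0.874 + 0.425) = min(1, 1.299) = 1.000
q ∨ (~r ⊕ p) = max(0.362, 1.000) = 1.000
~q = 1 − 0.362 = 0.638
~q ⊕ q = min(1, 0.638 + 0.362) = min(1, 1.000) = 1.000
(q ∨ (~r ⊕ p)) ⊕ (~q ⊕ q) = min(1, 1.000 + 1.000) = min(1, 2.000) = 1.000
(p ∨ r) ↔ ((q ∨ (~r ⊕ p)) ⊕ (~q ⊕ q)) = 1 − |0.425 − 1.000| = 1 − 0.575 = 0.425
(p ↔ q) ⊕ ((p ∨ r) ↔ ((q ∨ (~r ⊕ p)) ⊕ (~q ⊕ q))) = min(1, 0.937 + 0.425) = min(1, 1.362) = 1.000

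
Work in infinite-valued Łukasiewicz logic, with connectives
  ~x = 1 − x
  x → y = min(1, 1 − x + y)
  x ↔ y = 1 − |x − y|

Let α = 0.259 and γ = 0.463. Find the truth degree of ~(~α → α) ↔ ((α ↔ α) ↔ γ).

~α = 1 − 0.259 = 0.741
~α → α = min(1, 1 − 0.741 + 0.259) = min(1, 0.518) = 0.518
~(~α → α) = 1 − 0.518 = 0.482
α ↔ α = 1 − |0.259 − 0.259| = 1 − 0.000 = 1.000
(α ↔ α) ↔ γ = 1 − |1.000 − 0.463| = 1 − 0.537 = 0.463
~(~α → α) ↔ ((α ↔ α) ↔ γ) = 1 − |0.482 − 0.463| = 1 − 0.019 = 0.981

0.981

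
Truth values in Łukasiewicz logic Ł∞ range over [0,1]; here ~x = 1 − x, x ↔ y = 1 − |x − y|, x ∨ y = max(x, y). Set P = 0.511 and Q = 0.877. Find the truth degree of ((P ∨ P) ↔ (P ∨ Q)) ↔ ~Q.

0.489

P ∨ P = max(0.511, 0.511) = 0.511
P ∨ Q = max(0.511, 0.877) = 0.877
(P ∨ P) ↔ (P ∨ Q) = 1 − |0.511 − 0.877| = 1 − 0.366 = 0.634
~Q = 1 − 0.877 = 0.123
((P ∨ P) ↔ (P ∨ Q)) ↔ ~Q = 1 − |0.634 − 0.123| = 1 − 0.511 = 0.489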